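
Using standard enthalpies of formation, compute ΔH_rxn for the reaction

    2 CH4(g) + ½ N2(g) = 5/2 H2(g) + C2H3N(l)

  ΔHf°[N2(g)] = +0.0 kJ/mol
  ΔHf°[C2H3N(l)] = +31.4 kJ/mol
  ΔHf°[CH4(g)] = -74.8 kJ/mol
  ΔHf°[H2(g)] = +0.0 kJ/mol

Products: 5/2·(+0.0) + 1·(+31.4) = +31.4
Reactants: 2·(-74.8) + 1/2·(+0.0) = -149.6
ΔH_rxn = (+31.4) − (-149.6) = 181.0 kJ/mol

ΔH_rxn = 181.0 kJ/mol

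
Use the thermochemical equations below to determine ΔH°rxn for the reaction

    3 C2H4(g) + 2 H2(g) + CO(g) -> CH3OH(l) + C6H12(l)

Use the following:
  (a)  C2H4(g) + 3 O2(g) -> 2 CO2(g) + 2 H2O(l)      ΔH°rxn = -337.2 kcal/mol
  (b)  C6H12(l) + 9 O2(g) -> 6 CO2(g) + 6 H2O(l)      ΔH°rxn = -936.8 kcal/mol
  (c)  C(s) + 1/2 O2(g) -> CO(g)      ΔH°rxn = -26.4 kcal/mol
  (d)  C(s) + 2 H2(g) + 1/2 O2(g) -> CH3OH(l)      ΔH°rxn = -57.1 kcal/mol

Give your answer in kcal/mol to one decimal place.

(a) × 3: (3)·(-337.2) = -1011.6 kcal/mol
(b) reversed: +936.8 kcal/mol
(c) reversed: +26.4 kcal/mol
(d) as written: -57.1 kcal/mol
ΔH°rxn = (-1011.6) + (+936.8) + (+26.4) + (-57.1) = -105.5 kcal/mol

ΔH°rxn = -105.5 kcal/mol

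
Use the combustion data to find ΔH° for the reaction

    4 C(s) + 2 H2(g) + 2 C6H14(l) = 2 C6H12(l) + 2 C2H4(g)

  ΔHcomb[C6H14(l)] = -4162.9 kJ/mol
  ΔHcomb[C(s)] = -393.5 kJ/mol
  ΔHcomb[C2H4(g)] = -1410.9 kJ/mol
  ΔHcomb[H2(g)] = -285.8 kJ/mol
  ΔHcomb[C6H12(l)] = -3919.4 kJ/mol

Using ΔH = Σ nΔHc°(reactants) − Σ nΔHc°(products):
= [4·(-393.5) + 2·(-285.8) + 2·(-4162.9)] − [2·(-3919.4) + 2·(-1410.9)]
= 189.2 kJ/mol

ΔH° = 189.2 kJ/mol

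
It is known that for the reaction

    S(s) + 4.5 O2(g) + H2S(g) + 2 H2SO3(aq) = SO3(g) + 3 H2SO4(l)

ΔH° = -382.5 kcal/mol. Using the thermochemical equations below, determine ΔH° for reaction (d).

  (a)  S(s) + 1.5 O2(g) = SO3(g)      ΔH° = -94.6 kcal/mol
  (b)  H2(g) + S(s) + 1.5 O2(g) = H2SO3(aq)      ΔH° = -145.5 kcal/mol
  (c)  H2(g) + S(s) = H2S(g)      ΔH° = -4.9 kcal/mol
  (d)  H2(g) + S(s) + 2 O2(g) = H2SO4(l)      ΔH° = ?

ΔH° = -194.6 kcal/mol

(a) as written (SO3(g) already on the product side): -94.6 kcal/mol
(b) reversed and × 2 (H2SO3(aq) must end up as a reactant; scale by 2 for the 2 H2SO3(aq)): (-2)·(-145.5) = +291.0 kcal/mol
(c) reversed (H2S(g) must end up as a reactant): +4.9 kcal/mol
(d) × 3 (×3 to match 3 H2SO4(l) in the target): contributes 3·x
-382.5 = (-94.6) + (+291.0) + (+4.9) + 3·x
x = (-382.5 − (+201.3)) / (3) = -194.6 kcal/mol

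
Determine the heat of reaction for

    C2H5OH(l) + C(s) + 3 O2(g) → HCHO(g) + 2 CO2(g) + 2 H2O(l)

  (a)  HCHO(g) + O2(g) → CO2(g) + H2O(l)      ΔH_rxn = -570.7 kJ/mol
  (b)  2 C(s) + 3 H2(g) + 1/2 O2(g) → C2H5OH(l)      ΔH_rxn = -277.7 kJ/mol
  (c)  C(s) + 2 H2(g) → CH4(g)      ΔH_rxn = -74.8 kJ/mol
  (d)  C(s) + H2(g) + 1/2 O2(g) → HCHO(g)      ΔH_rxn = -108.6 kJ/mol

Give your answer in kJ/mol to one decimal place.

ΔH_rxn = -1189.5 kJ/mol

(a) × 2 (scale by 2 for the 2 CO2(g)): (2)·(-570.7) = -1141.4 kJ/mol
(b) reversed (C2H5OH(l) must end up as a reactant): +277.7 kJ/mol
(c): not needed (CH4(g) appears nowhere else).
(d) × 3: (3)·(-108.6) = -325.8 kJ/mol
By Hess's law, ΔH_rxn = (2)·(-570.7) + (-1)·(-277.7) + (3)·(-108.6) = -1189.5 kJ/mol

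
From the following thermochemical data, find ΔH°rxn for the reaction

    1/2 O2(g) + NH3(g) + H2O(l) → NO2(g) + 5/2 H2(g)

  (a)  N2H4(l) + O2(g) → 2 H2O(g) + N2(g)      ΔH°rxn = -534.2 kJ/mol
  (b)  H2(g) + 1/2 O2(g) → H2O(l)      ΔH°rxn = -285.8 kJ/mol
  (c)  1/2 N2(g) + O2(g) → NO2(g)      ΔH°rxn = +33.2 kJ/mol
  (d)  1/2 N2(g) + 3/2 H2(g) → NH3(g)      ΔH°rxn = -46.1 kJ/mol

(a): not needed (N2H4(l) appears nowhere else).
(b) reversed (H2O(l) must end up as a reactant): +285.8 kJ/mol
(c) as written (NO2(g) already on the product side): +33.2 kJ/mol
(d) reversed (reverse to put NH3(g) on the reactant side): +46.1 kJ/mol
ΔH°rxn = (-1)·(-285.8) + (1)·(+33.2) + (-1)·(-46.1) = 365.1 kJ/mol

ΔH°rxn = 365.1 kJ/mol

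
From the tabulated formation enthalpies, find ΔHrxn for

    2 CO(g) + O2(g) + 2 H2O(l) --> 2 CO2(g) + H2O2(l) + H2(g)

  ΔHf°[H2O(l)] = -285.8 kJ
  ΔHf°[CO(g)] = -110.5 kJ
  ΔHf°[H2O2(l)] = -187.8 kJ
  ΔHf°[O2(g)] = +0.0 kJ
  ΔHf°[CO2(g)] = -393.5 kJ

ΔHrxn = -182.2 kJ

ΔH°rxn = Σ nΔHf°(products) − Σ nΔHf°(reactants).
Products: 2·(-393.5) + 1·(-187.8) + 1·(+0.0) = -974.8
Reactants: 2·(-110.5) + 1·(+0.0) + 2·(-285.8) = -792.6
ΔHrxn = (-974.8) − (-792.6) = -182.2 kJ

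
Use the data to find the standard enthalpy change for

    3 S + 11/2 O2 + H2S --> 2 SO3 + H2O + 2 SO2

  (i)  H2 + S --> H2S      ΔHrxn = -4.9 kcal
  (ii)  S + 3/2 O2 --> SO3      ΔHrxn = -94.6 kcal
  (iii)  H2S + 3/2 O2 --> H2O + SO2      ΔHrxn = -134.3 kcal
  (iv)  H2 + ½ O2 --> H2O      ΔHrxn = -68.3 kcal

(i) as written: -4.9 kcal
(ii) × 2: (2)·(-94.6) = -189.2 kcal
(iii) × 2: (2)·(-134.3) = -268.6 kcal
(iv) reversed: +68.3 kcal
Since enthalpy is a state function, ΔHrxn = (-4.9) + (-189.2) + (-268.6) + (+68.3) = -394.4 kcal

ΔHrxn = -394.4 kcal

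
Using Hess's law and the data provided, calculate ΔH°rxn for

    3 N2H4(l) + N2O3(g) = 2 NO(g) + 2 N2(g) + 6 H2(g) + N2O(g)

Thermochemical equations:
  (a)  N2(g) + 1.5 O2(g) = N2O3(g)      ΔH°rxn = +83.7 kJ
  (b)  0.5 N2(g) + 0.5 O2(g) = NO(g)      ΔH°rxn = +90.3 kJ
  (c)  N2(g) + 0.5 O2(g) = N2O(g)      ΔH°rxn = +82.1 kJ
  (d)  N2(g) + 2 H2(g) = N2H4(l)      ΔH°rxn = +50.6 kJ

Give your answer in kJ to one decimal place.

(a) reversed (reverse to put N2O3(g) on the reactant side): -83.7 kJ
(b) × 2 (scale by 2 for the 2 NO(g)): (2)·(+90.3) = +180.6 kJ
(c) as written (N2O(g) already on the product side): +82.1 kJ
(d) reversed and × 3 (reverse to put N2H4(l) on the reactant side; scale by 3 for the 3 N2H4(l)): (-3)·(+50.6) = -151.8 kJ
ΔH°rxn = (-1)·(+83.7) + (2)·(+90.3) + (1)·(+82.1) + (-3)·(+50.6) = 27.2 kJ

ΔH°rxn = 27.2 kJ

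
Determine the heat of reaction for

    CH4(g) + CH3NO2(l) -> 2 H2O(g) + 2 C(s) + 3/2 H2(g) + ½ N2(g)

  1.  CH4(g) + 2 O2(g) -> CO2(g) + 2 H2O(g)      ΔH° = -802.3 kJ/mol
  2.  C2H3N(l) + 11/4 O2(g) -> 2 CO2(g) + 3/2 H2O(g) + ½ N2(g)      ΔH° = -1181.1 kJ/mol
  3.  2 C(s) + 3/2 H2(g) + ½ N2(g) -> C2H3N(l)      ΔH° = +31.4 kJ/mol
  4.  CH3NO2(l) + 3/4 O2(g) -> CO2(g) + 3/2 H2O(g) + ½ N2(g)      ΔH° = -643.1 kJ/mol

ΔH° = -295.7 kJ/mol

eq. 1 as written: -802.3 kJ/mol
eq. 2 reversed: +1181.1 kJ/mol
eq. 3 reversed: -31.4 kJ/mol
eq. 4 as written: -643.1 kJ/mol
ΔH° = (-802.3) + (+1181.1) + (-31.4) + (-643.1) = -295.7 kJ/mol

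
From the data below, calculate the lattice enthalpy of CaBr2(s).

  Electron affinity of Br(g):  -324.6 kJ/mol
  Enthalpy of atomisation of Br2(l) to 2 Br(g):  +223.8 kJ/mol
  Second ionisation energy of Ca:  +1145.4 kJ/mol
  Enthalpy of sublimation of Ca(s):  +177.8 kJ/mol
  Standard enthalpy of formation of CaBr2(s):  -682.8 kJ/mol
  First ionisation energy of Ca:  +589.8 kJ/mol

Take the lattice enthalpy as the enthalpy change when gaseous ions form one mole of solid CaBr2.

U = -2170.4 kJ/mol

ΔHf° = 1·ΔHsub + 1·(ΣIE) + 1·D(Br2) + 2·EA + U
-682.8 = 1·(+177.8) + 1·(+1735.2) + 1·(+223.8) + 2·(-324.6) + U
U = -682.8 − (+1487.6) = -2170.4 kJ/mol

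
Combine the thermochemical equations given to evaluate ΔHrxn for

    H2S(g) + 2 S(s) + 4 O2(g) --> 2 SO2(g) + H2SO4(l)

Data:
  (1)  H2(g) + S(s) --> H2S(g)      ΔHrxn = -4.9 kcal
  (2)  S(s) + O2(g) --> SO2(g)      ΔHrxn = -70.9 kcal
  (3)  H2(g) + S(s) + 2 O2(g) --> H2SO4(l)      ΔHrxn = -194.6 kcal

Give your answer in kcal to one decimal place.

ΔHrxn = -331.5 kcal

(1) reversed: +4.9 kcal
(2) × 2: (2)·(-70.9) = -141.8 kcal
(3) as written: -194.6 kcal
ΔHrxn = (+4.9) + (-141.8) + (-194.6) = -331.5 kcal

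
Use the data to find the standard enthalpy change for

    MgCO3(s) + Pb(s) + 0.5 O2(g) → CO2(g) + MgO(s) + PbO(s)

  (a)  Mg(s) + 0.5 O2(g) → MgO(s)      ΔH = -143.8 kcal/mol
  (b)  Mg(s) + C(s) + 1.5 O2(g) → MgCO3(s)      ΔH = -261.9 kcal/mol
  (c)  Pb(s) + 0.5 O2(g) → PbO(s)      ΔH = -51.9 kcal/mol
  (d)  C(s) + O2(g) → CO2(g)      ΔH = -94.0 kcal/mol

(a) as written (MgO(s) already on the product side): -143.8 kcal/mol
(b) reversed (reverse to put MgCO3(s) on the reactant side): +261.9 kcal/mol
(c) as written (PbO(s) already on the product side): -51.9 kcal/mol
(d) as written (CO2(g) already on the product side): -94.0 kcal/mol
Summing the manipulated equations, ΔH = (1)·(-143.8) + (-1)·(-261.9) + (1)·(-51.9) + (1)·(-94.0) = -27.8 kcal/mol

ΔH = -27.8 kcal/mol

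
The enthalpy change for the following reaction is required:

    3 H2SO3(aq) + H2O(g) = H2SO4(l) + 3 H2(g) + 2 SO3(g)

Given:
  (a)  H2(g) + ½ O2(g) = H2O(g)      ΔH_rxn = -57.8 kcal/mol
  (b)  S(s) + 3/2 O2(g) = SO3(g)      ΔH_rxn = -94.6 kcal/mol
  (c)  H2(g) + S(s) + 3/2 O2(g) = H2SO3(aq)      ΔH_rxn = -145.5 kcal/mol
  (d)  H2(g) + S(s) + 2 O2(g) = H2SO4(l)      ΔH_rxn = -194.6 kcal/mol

(a) reversed (reverse to put H2O(g) on the reactant side): +57.8 kcal/mol
(b) × 2 (×2 to match 2 SO3(g) in the target): (2)·(-94.6) = -189.2 kcal/mol
(c) reversed and × 3 (H2SO3(aq) must end up as a reactant; scale by 3 for the 3 H2SO3(aq)): (-3)·(-145.5) = +436.5 kcal/mol
(d) as written (H2SO4(l) already on the product side): -194.6 kcal/mol
Since enthalpy is a state function, ΔH_rxn = (-1)·(-57.8) + (2)·(-94.6) + (-3)·(-145.5) + (1)·(-194.6) = 110.5 kcal/mol

ΔH_rxn = 110.5 kcal/mol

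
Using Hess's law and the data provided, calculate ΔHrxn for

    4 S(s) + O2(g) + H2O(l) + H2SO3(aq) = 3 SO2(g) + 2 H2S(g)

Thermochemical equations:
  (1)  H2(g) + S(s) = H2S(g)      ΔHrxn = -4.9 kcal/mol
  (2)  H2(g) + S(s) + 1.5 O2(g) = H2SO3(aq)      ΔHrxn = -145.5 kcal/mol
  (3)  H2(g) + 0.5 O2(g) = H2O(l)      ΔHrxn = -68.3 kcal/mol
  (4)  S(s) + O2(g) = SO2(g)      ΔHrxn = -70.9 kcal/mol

(1) × 2: (2)·(-4.9) = -9.8 kcal/mol
(2) reversed: +145.5 kcal/mol
(3) reversed: +68.3 kcal/mol
(4) × 3: (3)·(-70.9) = -212.7 kcal/mol
ΔHrxn = (2)·(-4.9) + (-1)·(-145.5) + (-1)·(-68.3) + (3)·(-70.9) = -8.7 kcal/mol

ΔHrxn = -8.7 kcal/mol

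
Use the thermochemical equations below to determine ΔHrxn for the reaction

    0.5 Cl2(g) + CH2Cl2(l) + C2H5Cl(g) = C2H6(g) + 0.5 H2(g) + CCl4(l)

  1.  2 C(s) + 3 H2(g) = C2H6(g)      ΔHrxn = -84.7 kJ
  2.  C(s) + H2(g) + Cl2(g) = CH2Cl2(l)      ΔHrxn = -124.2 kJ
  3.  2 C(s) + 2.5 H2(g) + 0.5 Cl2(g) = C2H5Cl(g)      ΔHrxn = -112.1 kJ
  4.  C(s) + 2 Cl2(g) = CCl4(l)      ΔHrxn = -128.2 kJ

eq. 1 as written: -84.7 kJ
eq. 2 reversed: +124.2 kJ
eq. 3 reversed: +112.1 kJ
eq. 4 as written: -128.2 kJ
By Hess's law, ΔHrxn = (-84.7) + (+124.2) + (+112.1) + (-128.2) = 23.4 kJ

ΔHrxn = 23.4 kJ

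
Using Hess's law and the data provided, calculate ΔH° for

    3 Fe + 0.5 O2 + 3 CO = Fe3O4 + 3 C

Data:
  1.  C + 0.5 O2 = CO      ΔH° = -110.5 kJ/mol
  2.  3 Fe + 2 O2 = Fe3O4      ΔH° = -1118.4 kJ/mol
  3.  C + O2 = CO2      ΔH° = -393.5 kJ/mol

eq. 1 reversed and × 3: (-3)·(-110.5) = +331.5 kJ/mol
eq. 2 as written: -1118.4 kJ/mol
eq. 3: not needed.
Since enthalpy is a state function, ΔH° = (-3)·(-110.5) + (1)·(-1118.4) = -786.9 kJ/mol

ΔH° = -786.9 kJ/mol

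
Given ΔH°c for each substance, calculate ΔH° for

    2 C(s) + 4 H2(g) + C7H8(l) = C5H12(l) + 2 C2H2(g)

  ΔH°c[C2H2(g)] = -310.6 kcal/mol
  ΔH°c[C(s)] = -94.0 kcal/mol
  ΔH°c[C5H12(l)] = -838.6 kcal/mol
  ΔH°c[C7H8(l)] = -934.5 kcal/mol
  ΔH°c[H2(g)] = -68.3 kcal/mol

With combustion enthalpies, reactants minus products:
= [2·(-94.0) + 4·(-68.3) + 1·(-934.5)] − [1·(-838.6) + 2·(-310.6)]
= 64.1 kcal/mol

ΔH° = 64.1 kcal/mol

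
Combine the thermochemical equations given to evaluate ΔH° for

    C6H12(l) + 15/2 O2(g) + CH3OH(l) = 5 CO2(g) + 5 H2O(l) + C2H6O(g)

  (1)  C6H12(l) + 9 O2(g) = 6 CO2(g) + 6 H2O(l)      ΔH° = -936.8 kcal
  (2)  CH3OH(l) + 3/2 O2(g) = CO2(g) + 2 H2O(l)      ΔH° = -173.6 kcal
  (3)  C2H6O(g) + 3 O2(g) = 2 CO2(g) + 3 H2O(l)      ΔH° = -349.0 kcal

ΔH° = -761.4 kcal

(1) as written: -936.8 kcal
(2) as written: -173.6 kcal
(3) reversed: +349.0 kcal
ΔH° = (1)·(-936.8) + (1)·(-173.6) + (-1)·(-349.0) = -761.4 kcal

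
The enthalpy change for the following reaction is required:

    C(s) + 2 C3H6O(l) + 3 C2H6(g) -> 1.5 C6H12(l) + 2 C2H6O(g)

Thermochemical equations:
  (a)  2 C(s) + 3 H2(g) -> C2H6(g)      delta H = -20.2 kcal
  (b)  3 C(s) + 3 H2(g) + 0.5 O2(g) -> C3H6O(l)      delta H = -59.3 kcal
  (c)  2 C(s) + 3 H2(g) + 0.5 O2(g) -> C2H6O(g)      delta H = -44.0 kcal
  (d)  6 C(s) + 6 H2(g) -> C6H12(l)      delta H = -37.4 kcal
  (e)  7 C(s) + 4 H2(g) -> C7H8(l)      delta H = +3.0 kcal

(a) reversed and × 3 (C2H6(g) must end up as a reactant; ×3 to match 3 C2H6(g) in the target): (-3)·(-20.2) = +60.6 kcal
(b) reversed and × 2 (C3H6O(l) must end up as a reactant; scale by 2 for the 2 C3H6O(l)): (-2)·(-59.3) = +118.6 kcal
(c) × 2 (×2 to match 2 C2H6O(g) in the target): (2)·(-44.0) = -88.0 kcal
(d) × 3/2 (scale by 3/2 for the 3/2 C6H12(l)): (3/2)·(-37.4) = -56.1 kcal
(e): not needed (C7H8(l) appears nowhere else).
Combining the equations, delta H = (+60.6) + (+118.6) + (-88.0) + (-56.1) = 35.1 kcal

delta H = 35.1 kcal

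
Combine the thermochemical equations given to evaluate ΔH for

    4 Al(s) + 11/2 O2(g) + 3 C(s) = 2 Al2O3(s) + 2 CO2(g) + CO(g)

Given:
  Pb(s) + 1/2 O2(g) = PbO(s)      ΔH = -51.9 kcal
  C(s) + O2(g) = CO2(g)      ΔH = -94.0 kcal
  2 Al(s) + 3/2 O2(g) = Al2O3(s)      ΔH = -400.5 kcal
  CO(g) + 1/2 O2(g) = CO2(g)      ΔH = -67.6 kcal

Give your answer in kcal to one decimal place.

ΔH = -1015.4 kcal

equation 1: not needed (PbO(s) appears nowhere else).
equation 2 × 3 (scale by 3 for the 3 C(s)): (3)·(-94.0) = -282.0 kcal
equation 3 × 2 (scale by 2 for the 2 Al2O3(s)): (2)·(-400.5) = -801.0 kcal
equation 4 reversed (CO(g) must end up as a product): +67.6 kcal
Since enthalpy is a state function, ΔH = (-282.0) + (-801.0) + (+67.6) = -1015.4 kcal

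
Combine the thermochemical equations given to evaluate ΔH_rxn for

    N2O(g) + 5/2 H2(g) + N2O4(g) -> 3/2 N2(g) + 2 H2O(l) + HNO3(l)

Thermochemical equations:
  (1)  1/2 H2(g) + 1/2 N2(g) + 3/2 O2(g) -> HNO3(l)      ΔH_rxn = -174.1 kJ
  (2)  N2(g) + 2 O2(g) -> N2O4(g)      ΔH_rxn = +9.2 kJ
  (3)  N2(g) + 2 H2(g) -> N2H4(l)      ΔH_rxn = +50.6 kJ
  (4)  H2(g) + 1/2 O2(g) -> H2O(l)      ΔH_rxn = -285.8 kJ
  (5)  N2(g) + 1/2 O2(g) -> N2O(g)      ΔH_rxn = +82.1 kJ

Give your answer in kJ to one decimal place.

ΔH_rxn = -837.0 kJ

(1) as written (HNO3(l) already on the product side): -174.1 kJ
(2) reversed (reverse to put N2O4(g) on the reactant side): -9.2 kJ
(3): not needed (N2H4(l) appears nowhere else).
(4) × 2 (×2 to match 2 H2O(l) in the target): (2)·(-285.8) = -571.6 kJ
(5) reversed (reverse to put N2O(g) on the reactant side): -82.1 kJ
ΔH_rxn = (1)·(-174.1) + (-1)·(+9.2) + (2)·(-285.8) + (-1)·(+82.1) = -837.0 kJ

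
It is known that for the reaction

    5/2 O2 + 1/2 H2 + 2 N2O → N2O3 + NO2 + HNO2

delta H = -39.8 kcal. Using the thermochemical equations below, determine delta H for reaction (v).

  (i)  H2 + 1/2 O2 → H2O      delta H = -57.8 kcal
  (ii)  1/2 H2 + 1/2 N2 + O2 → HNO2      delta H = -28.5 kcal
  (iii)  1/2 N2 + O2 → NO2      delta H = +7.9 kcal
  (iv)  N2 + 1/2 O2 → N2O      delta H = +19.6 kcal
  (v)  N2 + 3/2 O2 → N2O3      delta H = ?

(i): not needed (H2O appears nowhere else).
(ii) as written (HNO2 already on the product side): -28.5 kcal
(iii) as written (NO2 already on the product side): +7.9 kcal
(iv) reversed and × 2 (N2O must end up as a reactant; ×2 to match 2 N2O in the target): (-2)·(+19.6) = -39.2 kcal
(v) as written (N2O3 already on the product side): contributes x
-39.8 = (-28.5) + (+7.9) + (-39.2) + x
x = (-39.8 − (-59.8)) / (1) = 20.0 kcal

delta H = 20.0 kcal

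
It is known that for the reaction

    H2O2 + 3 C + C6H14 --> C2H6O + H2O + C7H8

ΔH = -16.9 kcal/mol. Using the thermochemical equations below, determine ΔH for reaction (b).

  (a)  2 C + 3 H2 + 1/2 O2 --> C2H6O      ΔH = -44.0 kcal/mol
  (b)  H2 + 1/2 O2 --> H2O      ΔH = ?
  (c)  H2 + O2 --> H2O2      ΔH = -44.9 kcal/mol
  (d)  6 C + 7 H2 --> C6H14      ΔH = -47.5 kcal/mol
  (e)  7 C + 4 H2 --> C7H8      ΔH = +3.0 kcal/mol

(a) as written: -44.0 kcal/mol
(b) as written: contributes x
(c) reversed: +44.9 kcal/mol
(d) reversed: +47.5 kcal/mol
(e) as written: +3.0 kcal/mol
-16.9 = (-44.0) + (+44.9) + (+47.5) + (+3.0) + x
x = (-16.9 − (+51.4)) / (1) = -68.3 kcal/mol

ΔH = -68.3 kcal/mol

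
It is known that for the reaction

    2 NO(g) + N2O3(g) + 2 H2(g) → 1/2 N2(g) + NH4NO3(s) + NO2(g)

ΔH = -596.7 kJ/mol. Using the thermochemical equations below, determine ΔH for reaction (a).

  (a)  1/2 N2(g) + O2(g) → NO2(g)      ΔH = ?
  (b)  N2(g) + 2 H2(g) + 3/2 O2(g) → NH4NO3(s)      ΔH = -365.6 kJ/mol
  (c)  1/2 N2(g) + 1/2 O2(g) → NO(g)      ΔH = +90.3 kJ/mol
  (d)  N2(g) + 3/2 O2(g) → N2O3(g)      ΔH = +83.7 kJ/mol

(a) as written (NO2(g) already on the product side): contributes x
(b) as written (NH4NO3(s) already on the product side): -365.6 kJ/mol
(c) reversed and × 2 (reverse to put NO(g) on the reactant side; scale by 2 for the 2 NO(g)): (-2)·(+90.3) = -180.6 kJ/mol
(d) reversed (N2O3(g) must end up as a reactant): -83.7 kJ/mol
-596.7 = (-365.6) + (-180.6) + (-83.7) + x
x = (-596.7 − (-629.9)) / (1) = 33.2 kJ/mol

ΔH = 33.2 kJ/mol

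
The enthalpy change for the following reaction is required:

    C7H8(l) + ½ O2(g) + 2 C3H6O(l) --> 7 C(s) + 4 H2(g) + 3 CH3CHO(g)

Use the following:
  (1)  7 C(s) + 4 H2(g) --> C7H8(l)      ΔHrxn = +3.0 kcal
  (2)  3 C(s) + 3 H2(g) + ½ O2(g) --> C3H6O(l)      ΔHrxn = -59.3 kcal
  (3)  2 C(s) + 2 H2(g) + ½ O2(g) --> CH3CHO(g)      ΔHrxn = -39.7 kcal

(1) reversed: -3.0 kcal
(2) reversed and × 2: (-2)·(-59.3) = +118.6 kcal
(3) × 3: (3)·(-39.7) = -119.1 kcal
ΔHrxn = (-1)·(+3.0) + (-2)·(-59.3) + (3)·(-39.7) = -3.5 kcal

ΔHrxn = -3.5 kcal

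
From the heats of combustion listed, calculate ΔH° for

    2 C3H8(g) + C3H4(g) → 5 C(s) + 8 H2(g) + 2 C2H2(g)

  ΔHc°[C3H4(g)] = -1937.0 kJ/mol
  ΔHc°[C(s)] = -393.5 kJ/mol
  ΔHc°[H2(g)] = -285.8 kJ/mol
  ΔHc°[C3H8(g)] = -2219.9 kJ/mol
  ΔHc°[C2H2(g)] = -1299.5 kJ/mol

Using ΔH = Σ nΔHc°(reactants) − Σ nΔHc°(products):
= [2·(-2219.9) + 1·(-1937.0)] − [5·(-393.5) + 8·(-285.8) + 2·(-1299.5)]
= 476.1 kJ/mol

ΔH° = 476.1 kJ/mol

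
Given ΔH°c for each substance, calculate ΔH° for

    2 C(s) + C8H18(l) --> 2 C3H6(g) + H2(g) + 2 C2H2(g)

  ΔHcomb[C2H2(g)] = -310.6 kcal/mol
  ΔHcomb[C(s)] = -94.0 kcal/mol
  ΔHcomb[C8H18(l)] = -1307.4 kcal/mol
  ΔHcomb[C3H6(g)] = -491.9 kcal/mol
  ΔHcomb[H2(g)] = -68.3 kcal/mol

Using ΔH = Σ nΔHc°(reactants) − Σ nΔHc°(products):
= [2·(-94.0) + 1·(-1307.4)] − [2·(-491.9) + 1·(-68.3) + 2·(-310.6)]
= 177.9 kcal/mol

ΔH° = 177.9 kcal/mol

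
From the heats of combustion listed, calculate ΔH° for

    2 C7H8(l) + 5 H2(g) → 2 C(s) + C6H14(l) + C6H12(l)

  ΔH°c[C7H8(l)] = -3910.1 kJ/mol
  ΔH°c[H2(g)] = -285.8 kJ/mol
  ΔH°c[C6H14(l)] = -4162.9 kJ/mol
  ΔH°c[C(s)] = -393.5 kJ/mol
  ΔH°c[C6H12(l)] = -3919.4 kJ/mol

ΔH° = -379.9 kJ/mol

Using ΔH = Σ nΔHc°(reactants) − Σ nΔHc°(products):
= [2·(-3910.1) + 5·(-285.8)] − [2·(-393.5) + 1·(-4162.9) + 1·(-3919.4)]
= -379.9 kJ/mol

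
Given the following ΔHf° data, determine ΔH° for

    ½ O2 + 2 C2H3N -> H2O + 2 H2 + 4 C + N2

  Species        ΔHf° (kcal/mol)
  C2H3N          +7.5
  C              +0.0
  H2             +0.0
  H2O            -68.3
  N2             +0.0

Products: 1·(-68.3) + 2·(+0.0) + 4·(+0.0) + 1·(+0.0) = -68.3
Reactants: 1/2·(+0.0) + 2·(+7.5) = +15.0
ΔH° = (-68.3) − (+15.0) = -83.3 kcal/mol

ΔH° = -83.3 kcal/mol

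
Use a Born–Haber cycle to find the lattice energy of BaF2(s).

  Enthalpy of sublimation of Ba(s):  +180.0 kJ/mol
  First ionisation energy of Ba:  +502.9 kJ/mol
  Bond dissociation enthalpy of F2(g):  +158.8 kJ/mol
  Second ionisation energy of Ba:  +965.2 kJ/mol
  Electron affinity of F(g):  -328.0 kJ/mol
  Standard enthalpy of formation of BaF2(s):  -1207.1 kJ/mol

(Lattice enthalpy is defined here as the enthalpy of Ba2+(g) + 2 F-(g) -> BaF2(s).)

ΔHf° = 1·ΔHsub + 1·(ΣIE) + 1·D(F2) + 2·EA + U
-1207.1 = 1·(+180.0) + 1·(+1468.1) + 1·(+158.8) + 2·(-328.0) + U
U = -1207.1 − (+1150.9) = -2358.0 kJ/mol

U = -2358.0 kJ/mol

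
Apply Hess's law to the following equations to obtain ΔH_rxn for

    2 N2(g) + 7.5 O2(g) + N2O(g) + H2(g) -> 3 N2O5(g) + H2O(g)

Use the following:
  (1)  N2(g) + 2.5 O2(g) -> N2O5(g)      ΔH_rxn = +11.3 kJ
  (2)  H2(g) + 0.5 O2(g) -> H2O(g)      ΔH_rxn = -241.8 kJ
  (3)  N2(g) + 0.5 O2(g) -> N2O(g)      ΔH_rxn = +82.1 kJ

ΔH_rxn = -290.0 kJ

(1) × 3: (3)·(+11.3) = +33.9 kJ
(2) as written: -241.8 kJ
(3) reversed: -82.1 kJ
ΔH_rxn = (+33.9) + (-241.8) + (-82.1) = -290.0 kJ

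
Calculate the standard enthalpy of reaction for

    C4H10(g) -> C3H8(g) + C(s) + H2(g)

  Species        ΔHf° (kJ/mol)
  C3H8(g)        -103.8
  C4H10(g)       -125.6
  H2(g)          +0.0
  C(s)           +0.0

ΔH° = 21.8 kJ/mol

ΔH°rxn = Σ nΔHf°(products) − Σ nΔHf°(reactants).
Products: 1·(-103.8) + 1·(+0.0) + 1·(+0.0) = -103.8
Reactants: 1·(-125.6) = -125.6
ΔH° = (-103.8) − (-125.6) = 21.8 kJ/mol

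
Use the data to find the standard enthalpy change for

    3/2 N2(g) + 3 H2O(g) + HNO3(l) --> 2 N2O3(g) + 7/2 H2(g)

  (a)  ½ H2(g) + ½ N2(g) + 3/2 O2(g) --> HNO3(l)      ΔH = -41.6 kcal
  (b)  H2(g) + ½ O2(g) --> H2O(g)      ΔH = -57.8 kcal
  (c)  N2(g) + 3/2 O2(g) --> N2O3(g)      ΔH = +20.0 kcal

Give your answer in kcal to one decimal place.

(a) reversed (reverse to put HNO3(l) on the reactant side): +41.6 kcal
(b) reversed and × 3 (reverse to put H2O(g) on the reactant side; ×3 to match 3 H2O(g) in the target): (-3)·(-57.8) = +173.4 kcal
(c) × 2 (scale by 2 for the 2 N2O3(g)): (2)·(+20.0) = +40.0 kcal
ΔH = (+41.6) + (+173.4) + (+40.0) = 255.0 kcal

ΔH = 255.0 kcal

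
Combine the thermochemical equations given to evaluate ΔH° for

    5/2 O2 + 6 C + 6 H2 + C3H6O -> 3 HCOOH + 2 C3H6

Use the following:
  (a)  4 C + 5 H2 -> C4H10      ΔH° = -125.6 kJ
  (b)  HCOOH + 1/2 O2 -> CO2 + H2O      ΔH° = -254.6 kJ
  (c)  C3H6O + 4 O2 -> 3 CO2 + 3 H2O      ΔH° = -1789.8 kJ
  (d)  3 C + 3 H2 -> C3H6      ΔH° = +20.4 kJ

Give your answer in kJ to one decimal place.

ΔH° = -985.2 kJ

(a): not needed (C4H10 appears nowhere else).
(b) reversed and × 3 (reverse to put HCOOH on the product side; scale by 3 for the 3 HCOOH): (-3)·(-254.6) = +763.8 kJ
(c) as written (C3H6O already on the reactant side): -1789.8 kJ
(d) × 2 (×2 to match 2 C3H6 in the target): (2)·(+20.4) = +40.8 kJ
ΔH° = (-3)·(-254.6) + (1)·(-1789.8) + (2)·(+20.4) = -985.2 kJ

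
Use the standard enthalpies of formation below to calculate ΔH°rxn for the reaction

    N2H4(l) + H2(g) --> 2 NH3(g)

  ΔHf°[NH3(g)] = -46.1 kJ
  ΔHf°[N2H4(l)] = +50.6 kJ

ΔH°rxn = Σ nΔHf°(products) − Σ nΔHf°(reactants).
Products: 2·(-46.1) = -92.2
Reactants: 1·(+50.6) + 1·(+0.0) = +50.6
ΔH°rxn = (-92.2) − (+50.6) = -142.8 kJ

ΔH°rxn = -142.8 kJ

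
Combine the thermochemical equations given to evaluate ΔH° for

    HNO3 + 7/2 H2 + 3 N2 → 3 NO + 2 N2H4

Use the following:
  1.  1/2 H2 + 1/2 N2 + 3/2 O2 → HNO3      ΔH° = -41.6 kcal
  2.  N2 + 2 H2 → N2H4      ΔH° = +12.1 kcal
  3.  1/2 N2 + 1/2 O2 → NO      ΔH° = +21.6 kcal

eq. 1 reversed: +41.6 kcal
eq. 2 × 2: (2)·(+12.1) = +24.2 kcal
eq. 3 × 3: (3)·(+21.6) = +64.8 kcal
ΔH° = (+41.6) + (+24.2) + (+64.8) = 130.6 kcal

ΔH° = 130.6 kcal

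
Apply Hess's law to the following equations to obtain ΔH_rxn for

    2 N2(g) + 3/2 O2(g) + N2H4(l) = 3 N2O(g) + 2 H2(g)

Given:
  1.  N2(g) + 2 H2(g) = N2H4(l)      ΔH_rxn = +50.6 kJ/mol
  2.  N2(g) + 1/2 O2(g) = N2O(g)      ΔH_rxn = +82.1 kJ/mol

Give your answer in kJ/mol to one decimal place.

ΔH_rxn = 195.7 kJ/mol

eq. 1 reversed (reverse to put N2H4(l) on the reactant side): -50.6 kJ/mol
eq. 2 × 3 (scale by 3 for the 3 N2O(g)): (3)·(+82.1) = +246.3 kJ/mol
ΔH_rxn = (-1)·(+50.6) + (3)·(+82.1) = 195.7 kJ/mol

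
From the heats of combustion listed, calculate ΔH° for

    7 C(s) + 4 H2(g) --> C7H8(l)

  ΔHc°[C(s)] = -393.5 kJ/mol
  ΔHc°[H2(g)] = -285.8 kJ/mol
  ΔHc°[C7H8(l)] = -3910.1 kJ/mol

ΔH° = 12.4 kJ/mol

With combustion enthalpies, reactants minus products:
= [7·(-393.5) + 4·(-285.8)] − [1·(-3910.1)]
= 12.4 kJ/mol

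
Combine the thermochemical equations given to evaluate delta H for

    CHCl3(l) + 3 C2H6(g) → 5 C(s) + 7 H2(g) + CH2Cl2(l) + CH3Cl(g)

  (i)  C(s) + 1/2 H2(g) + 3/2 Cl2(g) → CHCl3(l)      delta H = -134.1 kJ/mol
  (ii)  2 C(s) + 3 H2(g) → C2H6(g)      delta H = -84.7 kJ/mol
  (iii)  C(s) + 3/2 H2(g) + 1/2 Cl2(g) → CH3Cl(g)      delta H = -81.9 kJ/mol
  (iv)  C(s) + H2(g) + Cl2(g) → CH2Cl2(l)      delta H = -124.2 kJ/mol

(i) reversed (CHCl3(l) must end up as a reactant): +134.1 kJ/mol
(ii) reversed and × 3 (C2H6(g) must end up as a reactant; scale by 3 for the 3 C2H6(g)): (-3)·(-84.7) = +254.1 kJ/mol
(iii) as written (CH3Cl(g) already on the product side): -81.9 kJ/mol
(iv) as written (CH2Cl2(l) already on the product side): -124.2 kJ/mol
Combining the equations, delta H = (-1)·(-134.1) + (-3)·(-84.7) + (1)·(-81.9) + (1)·(-124.2) = 182.1 kJ/mol

delta H = 182.1 kJ/mol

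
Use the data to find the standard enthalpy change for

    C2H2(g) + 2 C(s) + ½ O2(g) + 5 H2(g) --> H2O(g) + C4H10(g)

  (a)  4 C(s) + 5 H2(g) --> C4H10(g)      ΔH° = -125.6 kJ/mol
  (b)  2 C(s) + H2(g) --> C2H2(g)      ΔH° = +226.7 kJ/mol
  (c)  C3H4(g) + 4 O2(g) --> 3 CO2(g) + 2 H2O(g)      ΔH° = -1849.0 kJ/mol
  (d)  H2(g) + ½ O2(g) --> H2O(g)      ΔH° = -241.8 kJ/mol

(a) as written (C4H10(g) already on the product side): -125.6 kJ/mol
(b) reversed (C2H2(g) must end up as a reactant): -226.7 kJ/mol
(c): not needed (CO2(g) appears nowhere else).
(d) as written: -241.8 kJ/mol
Combining the equations, ΔH° = (-125.6) + (-226.7) + (-241.8) = -594.1 kJ/mol

ΔH° = -594.1 kJ/mol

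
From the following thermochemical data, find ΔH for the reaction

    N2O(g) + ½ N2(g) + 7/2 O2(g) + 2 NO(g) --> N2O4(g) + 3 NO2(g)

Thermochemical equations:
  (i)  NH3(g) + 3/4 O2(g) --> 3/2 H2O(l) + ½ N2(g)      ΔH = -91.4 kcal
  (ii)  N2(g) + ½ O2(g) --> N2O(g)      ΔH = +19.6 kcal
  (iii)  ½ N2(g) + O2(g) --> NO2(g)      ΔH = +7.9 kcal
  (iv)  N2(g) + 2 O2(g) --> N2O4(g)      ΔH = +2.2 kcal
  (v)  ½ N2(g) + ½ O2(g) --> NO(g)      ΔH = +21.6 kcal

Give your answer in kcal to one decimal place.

ΔH = -36.9 kcal

(i): not needed (NH3(g) appears nowhere else).
(ii) reversed (reverse to put N2O(g) on the reactant side): -19.6 kcal
(iii) × 3 (scale by 3 for the 3 NO2(g)): (3)·(+7.9) = +23.7 kcal
(iv) as written (N2O4(g) already on the product side): +2.2 kcal
(v) reversed and × 2 (reverse to put NO(g) on the reactant side; scale by 2 for the 2 NO(g)): (-2)·(+21.6) = -43.2 kcal
By Hess's law, ΔH = (-1)·(+19.6) + (3)·(+7.9) + (1)·(+2.2) + (-2)·(+21.6) = -36.9 kcal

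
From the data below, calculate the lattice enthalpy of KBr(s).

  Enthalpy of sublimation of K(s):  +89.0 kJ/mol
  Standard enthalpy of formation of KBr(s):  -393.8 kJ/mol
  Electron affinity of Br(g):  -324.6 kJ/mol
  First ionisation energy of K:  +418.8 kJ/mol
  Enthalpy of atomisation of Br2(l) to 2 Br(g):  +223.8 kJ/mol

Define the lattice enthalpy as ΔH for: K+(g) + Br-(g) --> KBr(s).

U = -688.9 kJ/mol

ΔHf° = 1·ΔHsub + 1·(ΣIE) + 1/2·D(Br2) + 1·EA + U
-393.8 = 1·(+89.0) + 1·(+418.8) + 1/2·(+223.8) + 1·(-324.6) + U
U = -393.8 − (+295.1) = -688.9 kJ/mol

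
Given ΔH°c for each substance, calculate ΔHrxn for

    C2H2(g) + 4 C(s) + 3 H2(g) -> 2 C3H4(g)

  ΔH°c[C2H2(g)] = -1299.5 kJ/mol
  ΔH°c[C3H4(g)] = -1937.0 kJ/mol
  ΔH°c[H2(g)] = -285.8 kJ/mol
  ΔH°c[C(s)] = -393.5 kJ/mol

Using ΔH = Σ nΔHc°(reactants) − Σ nΔHc°(products):
= [1·(-1299.5) + 4·(-393.5) + 3·(-285.8)] − [2·(-1937.0)]
= 143.1 kJ/mol

ΔHrxn = 143.1 kJ/mol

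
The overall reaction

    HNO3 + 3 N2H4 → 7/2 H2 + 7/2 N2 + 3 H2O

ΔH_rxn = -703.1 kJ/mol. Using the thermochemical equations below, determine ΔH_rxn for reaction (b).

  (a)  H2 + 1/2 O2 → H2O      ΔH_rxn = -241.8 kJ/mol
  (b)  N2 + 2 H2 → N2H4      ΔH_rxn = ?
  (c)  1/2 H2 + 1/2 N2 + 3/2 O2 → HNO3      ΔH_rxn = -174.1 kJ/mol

ΔH_rxn = 50.6 kJ/mol

(a) × 3: (3)·(-241.8) = -725.4 kJ/mol
(b) reversed and × 3: contributes −3·x
(c) reversed: +174.1 kJ/mol
-703.1 = (-725.4) + (+174.1) − 3·x
x = (-703.1 − (-551.3)) / (-3) = 50.6 kJ/mol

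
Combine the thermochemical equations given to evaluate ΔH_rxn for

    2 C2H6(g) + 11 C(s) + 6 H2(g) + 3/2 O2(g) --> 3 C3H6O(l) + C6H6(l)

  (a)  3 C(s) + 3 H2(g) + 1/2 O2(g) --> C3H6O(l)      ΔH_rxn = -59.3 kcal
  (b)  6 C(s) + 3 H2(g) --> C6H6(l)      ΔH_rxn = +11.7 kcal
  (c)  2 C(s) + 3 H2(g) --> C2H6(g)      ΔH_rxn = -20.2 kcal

ΔH_rxn = -125.8 kcal

(a) × 3: (3)·(-59.3) = -177.9 kcal
(b) as written: +11.7 kcal
(c) reversed and × 2: (-2)·(-20.2) = +40.4 kcal
Since enthalpy is a state function, ΔH_rxn = (-177.9) + (+11.7) + (+40.4) = -125.8 kcal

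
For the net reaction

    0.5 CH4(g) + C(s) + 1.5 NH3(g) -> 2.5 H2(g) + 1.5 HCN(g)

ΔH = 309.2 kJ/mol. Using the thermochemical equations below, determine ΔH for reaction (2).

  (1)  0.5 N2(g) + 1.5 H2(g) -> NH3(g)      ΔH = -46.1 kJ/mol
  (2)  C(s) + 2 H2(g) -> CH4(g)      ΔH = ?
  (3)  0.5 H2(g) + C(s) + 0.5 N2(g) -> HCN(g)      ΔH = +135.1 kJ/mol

(1) reversed and × 3/2: (-3/2)·(-46.1) = +69.15 kJ/mol
(2) reversed and × 1/2: contributes −1/2·x
(3) × 3/2: (3/2)·(+135.1) = +202.65 kJ/mol
+309.2 = (+69.15) + (+202.65) − 1/2·x
x = (+309.2 − (+271.8)) / (-1/2) = -74.8 kJ/mol

ΔH = -74.8 kJ/mol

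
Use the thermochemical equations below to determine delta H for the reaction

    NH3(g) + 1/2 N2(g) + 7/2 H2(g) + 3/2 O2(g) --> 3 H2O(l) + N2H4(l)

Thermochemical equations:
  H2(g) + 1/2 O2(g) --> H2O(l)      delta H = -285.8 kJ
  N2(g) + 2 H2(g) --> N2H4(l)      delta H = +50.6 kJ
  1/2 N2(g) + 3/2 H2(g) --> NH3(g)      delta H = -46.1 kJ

equation 1 × 3: (3)·(-285.8) = -857.4 kJ
equation 2 as written: +50.6 kJ
equation 3 reversed: +46.1 kJ
delta H = (-857.4) + (+50.6) + (+46.1) = -760.7 kJ

delta H = -760.7 kJ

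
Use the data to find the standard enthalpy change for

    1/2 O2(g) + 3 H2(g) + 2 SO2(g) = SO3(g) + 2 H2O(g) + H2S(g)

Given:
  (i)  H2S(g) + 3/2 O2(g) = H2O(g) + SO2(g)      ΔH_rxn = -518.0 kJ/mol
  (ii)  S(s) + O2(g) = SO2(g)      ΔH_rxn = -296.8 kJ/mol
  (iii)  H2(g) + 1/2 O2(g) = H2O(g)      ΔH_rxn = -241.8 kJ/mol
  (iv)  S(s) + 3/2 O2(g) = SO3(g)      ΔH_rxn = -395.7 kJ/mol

ΔH_rxn = -306.3 kJ/mol

(i) reversed (reverse to put H2S(g) on the product side): +518.0 kJ/mol
(ii) reversed: +296.8 kJ/mol
(iii) × 3 (×3 to match 3 H2(g) in the target): (3)·(-241.8) = -725.4 kJ/mol
(iv) as written (SO3(g) already on the product side): -395.7 kJ/mol
ΔH_rxn = (+518.0) + (+296.8) + (-725.4) + (-395.7) = -306.3 kJ/mol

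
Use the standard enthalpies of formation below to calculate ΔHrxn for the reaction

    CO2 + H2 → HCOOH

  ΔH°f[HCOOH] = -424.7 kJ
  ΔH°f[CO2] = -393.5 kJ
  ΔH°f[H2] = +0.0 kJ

ΔHrxn = -31.2 kJ

ΔH°rxn = Σ nΔHf°(products) − Σ nΔHf°(reactants).
Products: 1·(-424.7) = -424.7
Reactants: 1·(-393.5) + 1·(+0.0) = -393.5
ΔHrxn = (-424.7) − (-393.5) = -31.2 kJ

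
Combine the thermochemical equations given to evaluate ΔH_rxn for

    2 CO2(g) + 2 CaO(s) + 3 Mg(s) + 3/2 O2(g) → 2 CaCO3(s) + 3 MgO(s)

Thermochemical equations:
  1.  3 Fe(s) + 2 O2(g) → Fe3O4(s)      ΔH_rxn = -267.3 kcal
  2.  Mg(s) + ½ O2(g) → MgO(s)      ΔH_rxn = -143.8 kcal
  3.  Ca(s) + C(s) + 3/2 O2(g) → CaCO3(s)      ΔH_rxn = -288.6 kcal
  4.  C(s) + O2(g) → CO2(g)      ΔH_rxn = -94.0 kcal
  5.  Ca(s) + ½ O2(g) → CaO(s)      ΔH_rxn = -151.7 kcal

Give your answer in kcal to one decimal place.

eq. 1: not needed.
eq. 2 × 3: (3)·(-143.8) = -431.4 kcal
eq. 3 × 2: (2)·(-288.6) = -577.2 kcal
eq. 4 reversed and × 2: (-2)·(-94.0) = +188.0 kcal
eq. 5 reversed and × 2: (-2)·(-151.7) = +303.4 kcal
By Hess's law, ΔH_rxn = (3)·(-143.8) + (2)·(-288.6) + (-2)·(-94.0) + (-2)·(-151.7) = -517.2 kcal

ΔH_rxn = -517.2 kcal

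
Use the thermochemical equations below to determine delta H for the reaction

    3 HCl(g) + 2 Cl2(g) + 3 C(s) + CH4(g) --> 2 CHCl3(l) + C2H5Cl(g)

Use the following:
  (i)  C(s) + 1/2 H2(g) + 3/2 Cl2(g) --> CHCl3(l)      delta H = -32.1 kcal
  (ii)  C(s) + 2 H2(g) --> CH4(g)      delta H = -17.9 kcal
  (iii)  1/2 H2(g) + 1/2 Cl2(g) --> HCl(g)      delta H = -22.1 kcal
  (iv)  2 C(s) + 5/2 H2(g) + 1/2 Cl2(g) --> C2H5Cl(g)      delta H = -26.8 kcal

(i) × 2: (2)·(-32.1) = -64.2 kcal
(ii) reversed: +17.9 kcal
(iii) reversed and × 3: (-3)·(-22.1) = +66.3 kcal
(iv) as written: -26.8 kcal
Since enthalpy is a state function, delta H = (-64.2) + (+17.9) + (+66.3) + (-26.8) = -6.8 kcal

delta H = -6.8 kcal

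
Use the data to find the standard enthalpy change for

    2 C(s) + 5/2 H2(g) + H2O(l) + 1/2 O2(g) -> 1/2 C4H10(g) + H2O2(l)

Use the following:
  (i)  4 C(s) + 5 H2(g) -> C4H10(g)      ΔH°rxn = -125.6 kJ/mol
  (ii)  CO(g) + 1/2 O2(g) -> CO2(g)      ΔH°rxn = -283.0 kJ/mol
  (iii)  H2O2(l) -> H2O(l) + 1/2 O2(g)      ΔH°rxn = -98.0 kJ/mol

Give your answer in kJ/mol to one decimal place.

(i) × 1/2: (1/2)·(-125.6) = -62.8 kJ/mol
(ii): not needed.
(iii) reversed: +98.0 kJ/mol
Since enthalpy is a state function, ΔH°rxn = (1/2)·(-125.6) + (-1)·(-98.0) = 35.2 kJ/mol

ΔH°rxn = 35.2 kJ/mol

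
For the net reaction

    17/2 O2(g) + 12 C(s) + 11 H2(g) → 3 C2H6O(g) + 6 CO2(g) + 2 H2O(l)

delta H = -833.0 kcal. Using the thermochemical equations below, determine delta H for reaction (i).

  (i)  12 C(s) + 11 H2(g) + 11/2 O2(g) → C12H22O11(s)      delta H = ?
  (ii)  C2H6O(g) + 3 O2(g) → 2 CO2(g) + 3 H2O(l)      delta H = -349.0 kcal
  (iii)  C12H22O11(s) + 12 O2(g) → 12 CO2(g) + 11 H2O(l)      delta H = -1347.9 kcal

(i) as written: contributes x
(ii) reversed and × 3: (-3)·(-349.0) = +1047.0 kcal
(iii) as written: -1347.9 kcal
-833.0 = (+1047.0) + (-1347.9) + x
x = (-833.0 − (-300.9)) / (1) = -532.1 kcal

delta H = -532.1 kcal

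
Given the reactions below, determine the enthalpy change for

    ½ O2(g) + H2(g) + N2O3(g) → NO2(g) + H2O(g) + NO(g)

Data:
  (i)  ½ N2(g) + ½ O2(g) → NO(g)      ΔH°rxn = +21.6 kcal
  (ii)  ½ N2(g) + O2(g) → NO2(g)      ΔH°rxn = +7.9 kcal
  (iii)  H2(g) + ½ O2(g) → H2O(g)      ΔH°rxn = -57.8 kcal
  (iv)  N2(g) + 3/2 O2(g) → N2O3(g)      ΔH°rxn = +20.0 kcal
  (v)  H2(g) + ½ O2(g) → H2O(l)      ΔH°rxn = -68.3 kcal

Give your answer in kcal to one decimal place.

ΔH°rxn = -48.3 kcal

(i) as written: +21.6 kcal
(ii) as written: +7.9 kcal
(iii) as written: -57.8 kcal
(iv) reversed: -20.0 kcal
(v): not needed.
ΔH°rxn = (+21.6) + (+7.9) + (-57.8) + (-20.0) = -48.3 kcal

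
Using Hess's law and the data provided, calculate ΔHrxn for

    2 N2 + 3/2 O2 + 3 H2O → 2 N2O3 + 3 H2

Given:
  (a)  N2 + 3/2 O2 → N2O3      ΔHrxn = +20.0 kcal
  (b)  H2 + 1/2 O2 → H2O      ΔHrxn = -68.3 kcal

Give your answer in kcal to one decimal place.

(a) × 2: (2)·(+20.0) = +40.0 kcal
(b) reversed and × 3: (-3)·(-68.3) = +204.9 kcal
ΔHrxn = (+40.0) + (+204.9) = 244.9 kcal

ΔHrxn = 244.9 kcal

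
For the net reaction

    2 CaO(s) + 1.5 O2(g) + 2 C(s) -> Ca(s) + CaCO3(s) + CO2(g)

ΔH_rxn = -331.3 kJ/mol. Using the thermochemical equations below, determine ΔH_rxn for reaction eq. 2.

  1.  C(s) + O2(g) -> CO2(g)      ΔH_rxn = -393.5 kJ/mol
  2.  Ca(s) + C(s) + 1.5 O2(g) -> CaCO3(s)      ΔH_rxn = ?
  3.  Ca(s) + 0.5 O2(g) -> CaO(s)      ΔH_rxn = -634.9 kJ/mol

ΔH_rxn = -1207.6 kJ/mol

eq. 1 as written (CO2(g) already on the product side): -393.5 kJ/mol
eq. 2 as written (CaCO3(s) already on the product side): contributes x
eq. 3 reversed and × 2 (CaO(s) must end up as a reactant; scale by 2 for the 2 CaO(s)): (-2)·(-634.9) = +1269.8 kJ/mol
-331.3 = (-393.5) + (+1269.8) + x
x = (-331.3 − (+876.3)) / (1) = -1207.6 kJ/mol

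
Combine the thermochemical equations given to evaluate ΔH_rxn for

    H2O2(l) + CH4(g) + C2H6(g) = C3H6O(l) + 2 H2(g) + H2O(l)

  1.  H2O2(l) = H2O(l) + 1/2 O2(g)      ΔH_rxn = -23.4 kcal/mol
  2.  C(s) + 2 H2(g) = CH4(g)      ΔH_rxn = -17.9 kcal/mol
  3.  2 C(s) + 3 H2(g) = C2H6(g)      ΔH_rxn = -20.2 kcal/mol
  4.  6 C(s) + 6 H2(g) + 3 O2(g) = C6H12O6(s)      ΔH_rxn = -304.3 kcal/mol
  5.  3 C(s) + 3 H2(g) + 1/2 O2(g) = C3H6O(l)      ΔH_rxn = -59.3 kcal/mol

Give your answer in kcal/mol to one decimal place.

eq. 1 as written (H2O2(l) already on the reactant side): -23.4 kcal/mol
eq. 2 reversed (reverse to put CH4(g) on the reactant side): +17.9 kcal/mol
eq. 3 reversed (reverse to put C2H6(g) on the reactant side): +20.2 kcal/mol
eq. 4: not needed (C6H12O6(s) appears nowhere else).
eq. 5 as written (C3H6O(l) already on the product side): -59.3 kcal/mol
ΔH_rxn = (1)·(-23.4) + (-1)·(-17.9) + (-1)·(-20.2) + (1)·(-59.3) = -44.6 kcal/mol

ΔH_rxn = -44.6 kcal/mol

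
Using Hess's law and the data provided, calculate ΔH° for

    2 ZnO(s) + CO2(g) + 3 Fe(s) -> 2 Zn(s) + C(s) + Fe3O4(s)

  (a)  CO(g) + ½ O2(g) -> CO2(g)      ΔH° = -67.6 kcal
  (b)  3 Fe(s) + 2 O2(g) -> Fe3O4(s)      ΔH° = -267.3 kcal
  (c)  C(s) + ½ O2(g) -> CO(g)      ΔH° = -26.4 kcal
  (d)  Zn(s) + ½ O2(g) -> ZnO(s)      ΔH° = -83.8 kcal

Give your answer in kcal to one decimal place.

(a) reversed: +67.6 kcal
(b) as written: -267.3 kcal
(c) reversed: +26.4 kcal
(d) reversed and × 2: (-2)·(-83.8) = +167.6 kcal
By Hess's law, ΔH° = (+67.6) + (-267.3) + (+26.4) + (+167.6) = -5.7 kcal

ΔH° = -5.7 kcal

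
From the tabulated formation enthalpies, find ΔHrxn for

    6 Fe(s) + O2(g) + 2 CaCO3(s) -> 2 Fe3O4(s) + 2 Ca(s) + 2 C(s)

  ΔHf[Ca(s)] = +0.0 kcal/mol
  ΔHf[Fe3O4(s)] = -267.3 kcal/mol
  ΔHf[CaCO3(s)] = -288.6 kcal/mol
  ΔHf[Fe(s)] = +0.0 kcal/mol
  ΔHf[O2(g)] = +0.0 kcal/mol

Products: 2·(-267.3) + 2·(+0.0) + 2·(+0.0) = -534.6
Reactants: 6·(+0.0) + 1·(+0.0) + 2·(-288.6) = -577.2
ΔHrxn = (-534.6) − (-577.2) = 42.6 kcal/mol

ΔHrxn = 42.6 kcal/mol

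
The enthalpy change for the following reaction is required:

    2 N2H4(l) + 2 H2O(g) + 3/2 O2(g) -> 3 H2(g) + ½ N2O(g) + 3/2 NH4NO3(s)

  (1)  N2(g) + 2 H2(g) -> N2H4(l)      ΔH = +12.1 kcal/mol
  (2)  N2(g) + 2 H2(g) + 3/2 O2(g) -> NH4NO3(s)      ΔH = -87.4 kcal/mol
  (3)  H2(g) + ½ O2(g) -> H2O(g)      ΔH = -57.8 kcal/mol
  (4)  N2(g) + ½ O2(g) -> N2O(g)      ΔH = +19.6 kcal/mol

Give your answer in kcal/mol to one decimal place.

ΔH = -29.9 kcal/mol

(1) reversed and × 2 (reverse to put N2H4(l) on the reactant side; ×2 to match 2 N2H4(l) in the target): (-2)·(+12.1) = -24.2 kcal/mol
(2) × 3/2 (×3/2 to match 3/2 NH4NO3(s) in the target): (3/2)·(-87.4) = -131.1 kcal/mol
(3) reversed and × 2 (reverse to put H2O(g) on the reactant side; ×2 to match 2 H2O(g) in the target): (-2)·(-57.8) = +115.6 kcal/mol
(4) × 1/2 (scale by 1/2 for the 1/2 N2O(g)): (1/2)·(+19.6) = +9.8 kcal/mol
Combining the equations, ΔH = (-2)·(+12.1) + (3/2)·(-87.4) + (-2)·(-57.8) + (1/2)·(+19.6) = -29.9 kcal/mol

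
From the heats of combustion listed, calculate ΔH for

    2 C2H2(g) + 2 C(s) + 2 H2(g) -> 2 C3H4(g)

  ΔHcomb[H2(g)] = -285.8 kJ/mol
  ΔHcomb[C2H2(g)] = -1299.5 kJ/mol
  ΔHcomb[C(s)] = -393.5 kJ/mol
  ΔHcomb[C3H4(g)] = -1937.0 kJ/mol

ΔH = -83.6 kJ/mol

With combustion enthalpies, reactants minus products:
= [2·(-1299.5) + 2·(-393.5) + 2·(-285.8)] − [2·(-1937.0)]
= -83.6 kJ/mol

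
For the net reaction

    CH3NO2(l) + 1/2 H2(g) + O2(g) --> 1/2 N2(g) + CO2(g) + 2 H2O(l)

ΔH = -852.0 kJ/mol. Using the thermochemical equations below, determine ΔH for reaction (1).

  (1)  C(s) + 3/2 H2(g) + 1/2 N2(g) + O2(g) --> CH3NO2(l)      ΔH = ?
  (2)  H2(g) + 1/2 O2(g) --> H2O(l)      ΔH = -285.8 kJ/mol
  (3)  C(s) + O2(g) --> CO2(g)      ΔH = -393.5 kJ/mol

(1) reversed (CH3NO2(l) must end up as a reactant): contributes −x
(2) × 2 (×2 to match 2 H2O(l) in the target): (2)·(-285.8) = -571.6 kJ/mol
(3) as written (CO2(g) already on the product side): -393.5 kJ/mol
-852.0 = (-571.6) + (-393.5) − x
x = (-852.0 − (-965.1)) / (-1) = -113.1 kJ/mol

ΔH = -113.1 kJ/mol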